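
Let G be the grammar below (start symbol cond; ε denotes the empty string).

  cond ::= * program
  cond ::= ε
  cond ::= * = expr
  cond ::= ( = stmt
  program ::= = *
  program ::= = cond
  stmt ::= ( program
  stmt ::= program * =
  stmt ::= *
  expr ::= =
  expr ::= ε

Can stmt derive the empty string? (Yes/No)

No

Nullable nonterminals: cond, expr.
No production of stmt has an RHS whose symbols are all nullable, so stmt is not nullable.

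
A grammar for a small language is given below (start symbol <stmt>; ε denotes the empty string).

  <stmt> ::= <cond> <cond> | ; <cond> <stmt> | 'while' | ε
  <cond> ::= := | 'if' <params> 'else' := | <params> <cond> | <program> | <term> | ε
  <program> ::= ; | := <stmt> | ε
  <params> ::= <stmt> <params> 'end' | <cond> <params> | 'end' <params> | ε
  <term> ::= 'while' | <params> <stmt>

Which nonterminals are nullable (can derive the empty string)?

Directly nullable (have an ε-production): <stmt>, <cond>, <program>, <params>.
<term> ::= <params> <stmt> with every symbol nullable, so <term> is nullable.

{ <cond>, <params>, <program>, <stmt>, <term> }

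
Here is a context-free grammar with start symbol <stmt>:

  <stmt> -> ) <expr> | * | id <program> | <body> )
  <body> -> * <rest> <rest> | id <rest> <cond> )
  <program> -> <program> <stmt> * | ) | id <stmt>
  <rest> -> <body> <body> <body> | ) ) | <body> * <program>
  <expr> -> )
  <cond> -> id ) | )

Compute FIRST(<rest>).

{ ), *, id }

From <rest> -> <body> <body> <body>: add FIRST(<body>) = { *, id }.
<rest> -> ) ) contributes {)}.
From <rest> -> <body> * <program>: add FIRST(<body>) = { *, id }.
Union: FIRST(<rest>) = { ), *, id }.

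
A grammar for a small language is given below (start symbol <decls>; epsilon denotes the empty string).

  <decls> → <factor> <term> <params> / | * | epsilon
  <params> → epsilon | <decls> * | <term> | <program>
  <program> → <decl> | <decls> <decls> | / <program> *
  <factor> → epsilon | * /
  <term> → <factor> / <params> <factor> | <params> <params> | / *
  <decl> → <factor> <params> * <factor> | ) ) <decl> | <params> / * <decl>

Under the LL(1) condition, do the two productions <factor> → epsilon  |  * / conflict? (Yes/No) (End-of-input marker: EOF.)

FIRST(epsilon) = { epsilon } and FIRST(* /) = { * }.
The first alternative is nullable and FOLLOW(<factor>) = { ), *, / } shares * with FIRST of the second — conflict.

Yes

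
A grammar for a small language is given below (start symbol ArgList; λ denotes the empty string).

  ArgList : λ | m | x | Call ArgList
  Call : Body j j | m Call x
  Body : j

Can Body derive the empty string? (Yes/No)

Nullable nonterminals: ArgList.
No production of Body has an RHS whose symbols are all nullable, so Body is not nullable.

No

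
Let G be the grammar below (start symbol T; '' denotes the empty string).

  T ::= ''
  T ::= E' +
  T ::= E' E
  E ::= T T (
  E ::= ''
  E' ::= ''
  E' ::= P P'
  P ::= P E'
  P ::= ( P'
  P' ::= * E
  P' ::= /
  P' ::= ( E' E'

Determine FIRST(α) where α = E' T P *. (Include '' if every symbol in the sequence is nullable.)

Add FIRST(E')\{''} = { ( }; E' is nullable, continue.
Add FIRST(T)\{''} = { (, + }; T is nullable, continue.
Add FIRST(P) = { ( }; P is not nullable, stop.

{ (, + }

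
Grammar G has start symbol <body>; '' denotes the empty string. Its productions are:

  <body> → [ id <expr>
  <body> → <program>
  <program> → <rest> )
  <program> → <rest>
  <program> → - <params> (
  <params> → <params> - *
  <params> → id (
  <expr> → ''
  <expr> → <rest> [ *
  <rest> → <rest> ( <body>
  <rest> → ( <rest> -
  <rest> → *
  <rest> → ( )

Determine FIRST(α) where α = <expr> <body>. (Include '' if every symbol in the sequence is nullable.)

Add FIRST(<expr>)\{''} = { (, * }; <expr> is nullable, continue.
Add FIRST(<body>) = { (, *, -, [ }; <body> is not nullable, stop.

{ (, *, -, [ }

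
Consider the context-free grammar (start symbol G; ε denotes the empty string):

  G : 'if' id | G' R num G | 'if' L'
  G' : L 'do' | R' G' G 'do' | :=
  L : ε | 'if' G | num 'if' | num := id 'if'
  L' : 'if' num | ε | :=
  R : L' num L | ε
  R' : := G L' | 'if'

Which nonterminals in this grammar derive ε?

{ L, L', R }

Directly nullable (have an ε-production): L, L', R.
No other nonterminal has a production whose RHS symbols are all nullable.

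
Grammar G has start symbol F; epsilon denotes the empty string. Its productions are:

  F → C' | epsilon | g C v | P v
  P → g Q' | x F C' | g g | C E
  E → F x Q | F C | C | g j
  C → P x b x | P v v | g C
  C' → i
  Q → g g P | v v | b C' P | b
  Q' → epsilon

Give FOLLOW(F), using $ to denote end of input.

{ $, g, i, x }

F is the start symbol, so $ ∈ FOLLOW(F).
In P → x F C': add FIRST(C') = { i }.
In E → F x Q: add FIRST(x Q) = { x }.
In E → F C: add FIRST(C) = { g, x }.
Union: FOLLOW(F) = { $, g, i, x }.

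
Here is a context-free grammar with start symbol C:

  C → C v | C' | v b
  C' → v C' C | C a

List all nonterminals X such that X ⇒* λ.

{ } (none)

No nonterminal has an empty production or an RHS whose symbols are all nullable.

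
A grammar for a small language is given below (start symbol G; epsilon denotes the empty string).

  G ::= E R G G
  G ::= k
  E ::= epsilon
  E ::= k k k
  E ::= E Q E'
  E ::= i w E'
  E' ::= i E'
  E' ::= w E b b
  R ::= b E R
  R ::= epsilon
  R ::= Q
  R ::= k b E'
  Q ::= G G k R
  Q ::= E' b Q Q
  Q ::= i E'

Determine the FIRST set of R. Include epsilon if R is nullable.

{ b, i, k, w, epsilon }

R ::= b E R contributes {b}.
R ::= epsilon contributes epsilon.
From R ::= Q: add FIRST(Q) = { b, i, k, w }.
R ::= k b E' contributes {k}.
Union: FIRST(R) = { b, i, k, w, epsilon }.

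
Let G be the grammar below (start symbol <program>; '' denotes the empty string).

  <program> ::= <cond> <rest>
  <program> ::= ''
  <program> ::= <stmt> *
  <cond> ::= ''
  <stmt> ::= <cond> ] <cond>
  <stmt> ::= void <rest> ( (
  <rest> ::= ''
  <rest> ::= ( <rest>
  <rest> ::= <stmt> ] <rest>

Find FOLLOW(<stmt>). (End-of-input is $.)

In <program> ::= <stmt> *: add FIRST(*) = { * }.
In <rest> ::= <stmt> ] <rest>: add FIRST(] <rest>) = { ] }.
Union: FOLLOW(<stmt>) = { *, ] }.

{ *, ] }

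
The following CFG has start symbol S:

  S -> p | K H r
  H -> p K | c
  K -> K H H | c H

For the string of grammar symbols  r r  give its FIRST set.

{ r }

r is a terminal; add {r} and stop.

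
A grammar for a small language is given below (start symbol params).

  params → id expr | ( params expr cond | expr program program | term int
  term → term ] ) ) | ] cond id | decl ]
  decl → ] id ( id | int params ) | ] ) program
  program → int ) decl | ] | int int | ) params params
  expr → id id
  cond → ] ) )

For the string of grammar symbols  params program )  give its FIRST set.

Add FIRST(params) = { (, ], id, int }; params is not nullable, stop.

{ (, ], id, int }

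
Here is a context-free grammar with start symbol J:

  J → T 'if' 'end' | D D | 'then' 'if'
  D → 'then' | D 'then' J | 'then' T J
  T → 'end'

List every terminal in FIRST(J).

From J → T 'if' 'end': add FIRST(T) = { 'end' }.
From J → D D: add FIRST(D) = { 'then' }.
J → 'then' 'if' contributes {'then'}.
Union: FIRST(J) = { 'end', 'then' }.

{ 'end', 'then' }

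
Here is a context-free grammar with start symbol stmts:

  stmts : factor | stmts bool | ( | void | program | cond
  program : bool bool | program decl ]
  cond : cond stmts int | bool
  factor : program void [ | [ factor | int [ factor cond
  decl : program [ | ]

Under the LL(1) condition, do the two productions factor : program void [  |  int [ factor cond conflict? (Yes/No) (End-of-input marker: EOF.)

FIRST(program void [) = { bool } and FIRST(int [ factor cond) = { int }.
The FIRST sets are disjoint and neither alternative is nullable — no conflict.

No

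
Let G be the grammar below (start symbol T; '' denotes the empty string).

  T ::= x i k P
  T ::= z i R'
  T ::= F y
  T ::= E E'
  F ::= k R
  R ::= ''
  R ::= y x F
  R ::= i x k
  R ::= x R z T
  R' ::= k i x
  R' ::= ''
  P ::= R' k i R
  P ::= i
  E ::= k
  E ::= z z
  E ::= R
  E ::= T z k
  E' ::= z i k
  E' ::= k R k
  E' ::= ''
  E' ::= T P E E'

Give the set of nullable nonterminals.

Directly nullable (have an ''-production): R, R', E'.
E ::= R with every symbol nullable, so E is nullable.
T ::= E E' with every symbol nullable, so T is nullable.
No other nonterminal has a production whose RHS symbols are all nullable.

{ E, E', R, R', T }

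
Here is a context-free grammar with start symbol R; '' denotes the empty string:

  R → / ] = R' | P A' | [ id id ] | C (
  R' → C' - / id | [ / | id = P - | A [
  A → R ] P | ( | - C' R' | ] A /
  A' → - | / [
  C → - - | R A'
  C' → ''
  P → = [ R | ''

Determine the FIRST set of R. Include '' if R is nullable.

{ -, /, =, [ }

R → / ] = R' contributes {/}.
From R → P A': P nullable, take FIRST(P) ∪ FIRST(A') = { -, /, = }.
R → [ id id ] contributes {[}.
From R → C (: add FIRST(C) = { -, /, =, [ }.
Union: FIRST(R) = { -, /, =, [ }.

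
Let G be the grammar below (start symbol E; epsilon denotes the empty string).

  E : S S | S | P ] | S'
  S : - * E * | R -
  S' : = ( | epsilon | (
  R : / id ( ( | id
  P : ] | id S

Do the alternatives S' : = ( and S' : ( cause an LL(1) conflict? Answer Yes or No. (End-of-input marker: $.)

No

FIRST(= () = { = } and FIRST(() = { ( }.
The FIRST sets are disjoint and neither alternative is nullable — no conflict.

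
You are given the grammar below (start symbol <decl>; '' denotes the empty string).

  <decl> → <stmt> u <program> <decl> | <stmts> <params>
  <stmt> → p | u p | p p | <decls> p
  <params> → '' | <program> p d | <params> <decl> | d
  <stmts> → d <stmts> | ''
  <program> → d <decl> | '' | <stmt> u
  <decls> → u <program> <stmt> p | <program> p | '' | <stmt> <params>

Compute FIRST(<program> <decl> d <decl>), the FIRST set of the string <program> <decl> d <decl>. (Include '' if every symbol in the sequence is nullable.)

{ d, p, u }

Add FIRST(<program>)\{''} = { d, p, u }; <program> is nullable, continue.
Add FIRST(<decl>)\{''} = { d, p, u }; <decl> is nullable, continue.
d is a terminal; add {d} and stop.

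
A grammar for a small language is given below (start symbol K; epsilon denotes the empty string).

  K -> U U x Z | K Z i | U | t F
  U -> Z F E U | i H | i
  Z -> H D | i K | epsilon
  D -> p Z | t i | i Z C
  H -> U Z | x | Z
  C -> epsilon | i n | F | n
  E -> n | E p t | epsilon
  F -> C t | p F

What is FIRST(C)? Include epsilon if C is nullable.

{ i, n, p, t, epsilon }

C -> epsilon contributes epsilon.
C -> i n contributes {i}.
From C -> F: add FIRST(F) = { i, n, p, t }.
C -> n contributes {n}.
Union: FIRST(C) = { i, n, p, t, epsilon }.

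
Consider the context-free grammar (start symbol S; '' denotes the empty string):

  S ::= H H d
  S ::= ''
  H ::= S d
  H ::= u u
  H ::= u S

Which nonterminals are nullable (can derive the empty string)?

{ S }

Directly nullable (have an ''-production): S.
No other nonterminal has a production whose RHS symbols are all nullable.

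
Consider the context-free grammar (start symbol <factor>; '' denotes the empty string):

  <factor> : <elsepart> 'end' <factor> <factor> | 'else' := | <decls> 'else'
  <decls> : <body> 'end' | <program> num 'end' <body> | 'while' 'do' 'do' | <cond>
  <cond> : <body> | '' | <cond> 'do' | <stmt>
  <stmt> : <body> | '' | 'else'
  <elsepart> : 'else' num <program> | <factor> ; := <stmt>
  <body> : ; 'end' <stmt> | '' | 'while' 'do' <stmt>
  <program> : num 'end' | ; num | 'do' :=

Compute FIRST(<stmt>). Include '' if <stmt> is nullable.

From <stmt> : <body>: add FIRST(<body>) = { 'while', ;, '' } (including '' since <body> is nullable).
<stmt> : '' contributes ''.
<stmt> : 'else' contributes {'else'}.
Union: FIRST(<stmt>) = { 'else', 'while', ;, '' }.

{ 'else', 'while', ;, '' }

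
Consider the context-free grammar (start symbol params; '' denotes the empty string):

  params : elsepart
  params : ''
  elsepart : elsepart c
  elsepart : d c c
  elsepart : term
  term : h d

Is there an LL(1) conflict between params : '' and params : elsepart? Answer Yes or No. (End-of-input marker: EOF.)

FIRST('') = { '' } and FIRST(elsepart) = { d, h }.
The first is nullable but FOLLOW(params) = { EOF } is disjoint from FIRST of the second.

No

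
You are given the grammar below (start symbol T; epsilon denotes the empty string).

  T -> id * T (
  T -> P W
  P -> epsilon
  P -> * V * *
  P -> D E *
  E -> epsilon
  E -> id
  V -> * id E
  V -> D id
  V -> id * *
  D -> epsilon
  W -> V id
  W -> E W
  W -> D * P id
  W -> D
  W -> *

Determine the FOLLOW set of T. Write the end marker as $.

T is the start symbol, so $ ∈ FOLLOW(T).
In T -> id * T (: add FIRST(() = { ( }.
Union: FOLLOW(T) = { $, ( }.

{ $, ( }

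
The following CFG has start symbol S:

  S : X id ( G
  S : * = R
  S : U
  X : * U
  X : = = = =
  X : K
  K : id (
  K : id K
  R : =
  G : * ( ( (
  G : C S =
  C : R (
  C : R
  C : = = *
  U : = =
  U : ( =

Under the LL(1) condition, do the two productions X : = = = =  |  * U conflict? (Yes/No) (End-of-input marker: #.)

No

FIRST(= = = =) = { = } and FIRST(* U) = { * }.
The FIRST sets are disjoint and neither alternative is nullable — no conflict.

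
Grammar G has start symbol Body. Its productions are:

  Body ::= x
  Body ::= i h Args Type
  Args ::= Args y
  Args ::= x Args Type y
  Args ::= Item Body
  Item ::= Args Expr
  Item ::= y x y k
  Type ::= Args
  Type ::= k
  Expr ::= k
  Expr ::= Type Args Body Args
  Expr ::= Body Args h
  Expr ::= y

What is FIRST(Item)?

From Item ::= Args Expr: add FIRST(Args) = { x, y }.
Item ::= y x y k contributes {y}.
Union: FIRST(Item) = { x, y }.

{ x, y }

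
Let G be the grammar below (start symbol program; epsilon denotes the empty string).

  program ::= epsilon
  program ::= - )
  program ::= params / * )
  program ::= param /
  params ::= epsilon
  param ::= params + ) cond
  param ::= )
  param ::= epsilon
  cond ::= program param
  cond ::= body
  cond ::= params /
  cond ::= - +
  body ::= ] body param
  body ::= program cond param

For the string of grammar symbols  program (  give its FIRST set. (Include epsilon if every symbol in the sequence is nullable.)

Add FIRST(program)\{epsilon} = { ), +, -, / }; program is nullable, continue.
( is a terminal; add {(} and stop.

{ (, ), +, -, / }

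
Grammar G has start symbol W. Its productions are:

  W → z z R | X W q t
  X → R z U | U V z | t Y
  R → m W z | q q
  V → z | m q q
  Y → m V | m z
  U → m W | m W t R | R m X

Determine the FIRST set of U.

U → m W contributes {m}.
U → m W t R contributes {m}.
From U → R m X: add FIRST(R) = { m, q }.
Union: FIRST(U) = { m, q }.

{ m, q }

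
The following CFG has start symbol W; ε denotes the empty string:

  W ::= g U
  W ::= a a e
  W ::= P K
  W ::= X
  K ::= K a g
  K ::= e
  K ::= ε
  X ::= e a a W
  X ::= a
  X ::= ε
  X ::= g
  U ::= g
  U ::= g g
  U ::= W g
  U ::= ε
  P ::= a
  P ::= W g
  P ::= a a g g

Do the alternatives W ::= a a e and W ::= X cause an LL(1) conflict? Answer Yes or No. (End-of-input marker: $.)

Yes

FIRST(a a e) = { a } and FIRST(X) = { a, e, g, ε }.
Both contain a, so the two alternatives are not disjoint — LL(1) conflict.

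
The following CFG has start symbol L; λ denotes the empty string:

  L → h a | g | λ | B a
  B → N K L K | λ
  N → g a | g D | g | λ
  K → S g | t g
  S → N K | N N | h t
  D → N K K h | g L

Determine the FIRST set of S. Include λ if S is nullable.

From S → N K: N nullable, take FIRST(N) ∪ FIRST(K) = { g, h, t }.
From S → N N: N, N nullable, take FIRST(N) ∪ FIRST(N) = { g }; also λ since the whole RHS is nullable.
S → h t contributes {h}.
Union: FIRST(S) = { g, h, t, λ }.

{ g, h, t, λ }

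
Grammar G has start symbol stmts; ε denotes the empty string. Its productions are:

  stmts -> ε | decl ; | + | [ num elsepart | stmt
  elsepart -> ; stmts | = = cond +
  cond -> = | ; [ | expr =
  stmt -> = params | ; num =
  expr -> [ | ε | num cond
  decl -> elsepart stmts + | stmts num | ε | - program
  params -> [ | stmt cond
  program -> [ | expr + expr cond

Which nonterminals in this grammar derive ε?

{ decl, expr, stmts }

Directly nullable (have an ε-production): stmts, expr, decl.
No other nonterminal has a production whose RHS symbols are all nullable.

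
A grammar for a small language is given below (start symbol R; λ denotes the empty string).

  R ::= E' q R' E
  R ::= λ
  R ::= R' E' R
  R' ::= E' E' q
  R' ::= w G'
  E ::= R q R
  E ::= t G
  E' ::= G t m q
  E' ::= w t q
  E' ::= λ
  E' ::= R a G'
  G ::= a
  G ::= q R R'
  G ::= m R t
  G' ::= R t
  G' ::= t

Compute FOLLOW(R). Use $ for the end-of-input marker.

{ $, a, m, q, t, w }

R is the start symbol, so $ ∈ FOLLOW(R).
In R ::= R' E' R: R is at the end, add FOLLOW(R) = { $, a, m, q, t, w }.
In E ::= R q R: add FIRST(q R) = { q }.
In E ::= R q R: R is at the end, add FOLLOW(E) = { $, a, m, q, t, w }.
In E' ::= R a G': add FIRST(a G') = { a }.
In G ::= q R R': add FIRST(R') = { a, m, q, w }.
In G ::= m R t: add FIRST(t) = { t }.
In G' ::= R t: add FIRST(t) = { t }.
Union: FOLLOW(R) = { $, a, m, q, t, w }.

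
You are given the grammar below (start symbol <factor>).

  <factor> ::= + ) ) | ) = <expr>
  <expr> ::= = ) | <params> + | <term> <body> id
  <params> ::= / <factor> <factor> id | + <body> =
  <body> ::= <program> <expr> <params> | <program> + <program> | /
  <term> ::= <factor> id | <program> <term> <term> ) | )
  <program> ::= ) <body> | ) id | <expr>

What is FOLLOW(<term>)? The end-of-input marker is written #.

{ ), +, /, = }

In <expr> ::= <term> <body> id: add FIRST(<body> id) = { ), +, /, = }.
In <term> ::= <program> <term> <term> ): add FIRST(<term> )) = { ), +, /, = }.
In <term> ::= <program> <term> <term> ): add FIRST()) = { ) }.
Union: FOLLOW(<term>) = { ), +, /, = }.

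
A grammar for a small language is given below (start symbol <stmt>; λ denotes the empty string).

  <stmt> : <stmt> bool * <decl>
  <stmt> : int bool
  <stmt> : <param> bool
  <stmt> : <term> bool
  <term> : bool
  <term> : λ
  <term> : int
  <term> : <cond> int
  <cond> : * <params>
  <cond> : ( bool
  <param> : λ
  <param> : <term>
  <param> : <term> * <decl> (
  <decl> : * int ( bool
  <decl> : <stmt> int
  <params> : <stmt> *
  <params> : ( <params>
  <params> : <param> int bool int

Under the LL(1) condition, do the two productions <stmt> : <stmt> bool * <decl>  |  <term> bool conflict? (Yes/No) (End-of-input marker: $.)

FIRST(<stmt> bool * <decl>) = { (, *, bool, int } and FIRST(<term> bool) = { (, *, bool, int }.
Both contain (, so the two alternatives are not disjoint — LL(1) conflict.

Yes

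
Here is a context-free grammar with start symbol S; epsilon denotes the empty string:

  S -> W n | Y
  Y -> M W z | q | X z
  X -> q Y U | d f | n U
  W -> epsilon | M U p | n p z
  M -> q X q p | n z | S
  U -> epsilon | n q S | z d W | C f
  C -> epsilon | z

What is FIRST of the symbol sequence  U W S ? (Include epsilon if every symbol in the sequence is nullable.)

{ d, f, n, q, z }

Add FIRST(U)\{epsilon} = { f, n, z }; U is nullable, continue.
Add FIRST(W)\{epsilon} = { d, n, q }; W is nullable, continue.
Add FIRST(S) = { d, n, q }; S is not nullable, stop.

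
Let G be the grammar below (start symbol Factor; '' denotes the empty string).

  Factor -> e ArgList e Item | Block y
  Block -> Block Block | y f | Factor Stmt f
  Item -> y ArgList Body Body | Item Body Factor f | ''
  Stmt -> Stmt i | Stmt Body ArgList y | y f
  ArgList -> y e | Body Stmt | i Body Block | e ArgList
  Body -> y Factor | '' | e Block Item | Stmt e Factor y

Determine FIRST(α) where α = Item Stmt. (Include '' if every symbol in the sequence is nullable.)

Add FIRST(Item)\{''} = { e, y }; Item is nullable, continue.
Add FIRST(Stmt) = { y }; Stmt is not nullable, stop.

{ e, y }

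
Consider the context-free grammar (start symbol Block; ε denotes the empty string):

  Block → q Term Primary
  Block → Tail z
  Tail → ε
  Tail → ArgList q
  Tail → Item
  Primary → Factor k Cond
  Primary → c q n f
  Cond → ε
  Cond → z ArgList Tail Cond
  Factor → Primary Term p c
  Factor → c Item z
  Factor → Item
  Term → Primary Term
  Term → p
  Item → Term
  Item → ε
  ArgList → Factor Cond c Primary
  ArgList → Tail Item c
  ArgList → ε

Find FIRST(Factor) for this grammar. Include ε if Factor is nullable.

{ c, k, p, ε }

From Factor → Primary Term p c: add FIRST(Primary) = { c, k, p }.
Factor → c Item z contributes {c}.
From Factor → Item: add FIRST(Item) = { c, k, p, ε } (including ε since Item is nullable).
Union: FIRST(Factor) = { c, k, p, ε }.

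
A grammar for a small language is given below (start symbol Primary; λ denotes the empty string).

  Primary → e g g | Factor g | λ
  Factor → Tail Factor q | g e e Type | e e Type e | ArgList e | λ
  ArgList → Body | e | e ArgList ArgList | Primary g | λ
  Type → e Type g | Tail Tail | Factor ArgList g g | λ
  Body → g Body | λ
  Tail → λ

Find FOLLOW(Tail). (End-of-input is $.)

{ e, g, q }

In Factor → Tail Factor q: add FIRST(Factor q) = { e, g, q }.
In Type → Tail Tail: add FIRST(Tail)\{λ} = {  }.
  Since Tail is nullable, also add FOLLOW(Type) = { e, g, q }.
In Type → Tail Tail: Tail is at the end, add FOLLOW(Type) = { e, g, q }.
Union: FOLLOW(Tail) = { e, g, q }.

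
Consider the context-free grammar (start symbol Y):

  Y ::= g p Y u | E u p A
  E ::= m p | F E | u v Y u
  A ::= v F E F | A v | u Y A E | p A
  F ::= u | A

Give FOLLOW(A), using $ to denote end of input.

{ $, m, p, u, v }

In Y ::= E u p A: A is at the end, add FOLLOW(Y) = { $, p, u, v }.
In A ::= A v: add FIRST(v) = { v }.
In A ::= u Y A E: add FIRST(E) = { m, p, u, v }.
In A ::= p A: A is at the end, add FOLLOW(A) = { $, m, p, u, v }.
In F ::= A: A is at the end, add FOLLOW(F) = { $, m, p, u, v }.
Union: FOLLOW(A) = { $, m, p, u, v }.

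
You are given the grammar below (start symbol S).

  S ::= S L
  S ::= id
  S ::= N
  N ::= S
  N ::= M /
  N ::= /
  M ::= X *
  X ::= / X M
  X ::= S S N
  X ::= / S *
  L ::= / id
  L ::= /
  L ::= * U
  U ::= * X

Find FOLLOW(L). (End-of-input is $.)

{ $, *, /, id }

In S ::= S L: L is at the end, add FOLLOW(S) = { $, *, /, id }.
Union: FOLLOW(L) = { $, *, /, id }.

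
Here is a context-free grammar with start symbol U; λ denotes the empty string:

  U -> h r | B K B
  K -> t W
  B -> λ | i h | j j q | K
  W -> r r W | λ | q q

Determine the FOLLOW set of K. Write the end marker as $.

{ $, i, j, t }

In U -> B K B: add FIRST(B)\{λ} = { i, j, t }.
  Since B is nullable, also add FOLLOW(U) = { $ }.
In B -> K: K is at the end, add FOLLOW(B) = { $, t }.
Union: FOLLOW(K) = { $, i, j, t }.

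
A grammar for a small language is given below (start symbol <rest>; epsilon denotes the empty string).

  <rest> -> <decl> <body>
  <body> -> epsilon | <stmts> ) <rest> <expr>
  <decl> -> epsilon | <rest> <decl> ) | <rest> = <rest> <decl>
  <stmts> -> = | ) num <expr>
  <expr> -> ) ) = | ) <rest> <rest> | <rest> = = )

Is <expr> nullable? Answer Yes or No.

Nullable nonterminals: <body>, <decl>, <rest>.
No production of <expr> has an RHS whose symbols are all nullable, so <expr> is not nullable.

No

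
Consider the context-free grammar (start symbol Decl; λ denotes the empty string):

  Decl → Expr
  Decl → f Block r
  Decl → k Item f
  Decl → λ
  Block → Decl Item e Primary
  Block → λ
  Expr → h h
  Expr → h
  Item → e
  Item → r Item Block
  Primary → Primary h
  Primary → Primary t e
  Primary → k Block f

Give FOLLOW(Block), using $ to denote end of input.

{ e, f, h, k, r }

In Decl → f Block r: add FIRST(r) = { r }.
In Item → r Item Block: Block is at the end, add FOLLOW(Item) = { e, f, h, k, r }.
In Primary → k Block f: add FIRST(f) = { f }.
Union: FOLLOW(Block) = { e, f, h, k, r }.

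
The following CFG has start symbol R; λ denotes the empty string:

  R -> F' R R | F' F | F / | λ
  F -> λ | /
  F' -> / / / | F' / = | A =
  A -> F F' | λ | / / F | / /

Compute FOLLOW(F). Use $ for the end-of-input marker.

In R -> F' F: F is at the end, add FOLLOW(R) = { $, /, = }.
In R -> F /: add FIRST(/) = { / }.
In A -> F F': add FIRST(F') = { /, = }.
In A -> / / F: F is at the end, add FOLLOW(A) = { = }.
Union: FOLLOW(F) = { $, /, = }.

{ $, /, = }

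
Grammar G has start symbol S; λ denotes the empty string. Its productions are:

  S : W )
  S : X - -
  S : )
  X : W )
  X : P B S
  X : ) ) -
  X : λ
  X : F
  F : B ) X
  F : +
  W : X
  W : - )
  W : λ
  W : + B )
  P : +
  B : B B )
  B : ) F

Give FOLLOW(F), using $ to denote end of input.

In X : F: F is at the end, add FOLLOW(X) = { ), +, - }.
In B : ) F: F is at the end, add FOLLOW(B) = { ), +, - }.
Union: FOLLOW(F) = { ), +, - }.

{ ), +, - }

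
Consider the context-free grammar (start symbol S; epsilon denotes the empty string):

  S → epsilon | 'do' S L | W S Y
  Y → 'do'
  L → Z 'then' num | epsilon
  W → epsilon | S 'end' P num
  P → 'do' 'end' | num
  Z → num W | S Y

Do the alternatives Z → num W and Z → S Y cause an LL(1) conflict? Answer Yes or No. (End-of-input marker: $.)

No

FIRST(num W) = { num } and FIRST(S Y) = { 'do', 'end' }.
The FIRST sets are disjoint and neither alternative is nullable — no conflict.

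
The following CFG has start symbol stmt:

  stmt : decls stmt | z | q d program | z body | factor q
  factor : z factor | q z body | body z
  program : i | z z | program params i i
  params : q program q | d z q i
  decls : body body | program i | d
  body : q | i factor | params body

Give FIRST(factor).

factor : z factor contributes {z}.
factor : q z body contributes {q}.
From factor : body z: add FIRST(body) = { d, i, q }.
Union: FIRST(factor) = { d, i, q, z }.

{ d, i, q, z }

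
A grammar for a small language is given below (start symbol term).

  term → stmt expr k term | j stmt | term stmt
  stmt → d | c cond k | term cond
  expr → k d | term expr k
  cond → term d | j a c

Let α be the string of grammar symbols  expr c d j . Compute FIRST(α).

{ c, d, j, k }

Add FIRST(expr) = { c, d, j, k }; expr is not nullable, stop.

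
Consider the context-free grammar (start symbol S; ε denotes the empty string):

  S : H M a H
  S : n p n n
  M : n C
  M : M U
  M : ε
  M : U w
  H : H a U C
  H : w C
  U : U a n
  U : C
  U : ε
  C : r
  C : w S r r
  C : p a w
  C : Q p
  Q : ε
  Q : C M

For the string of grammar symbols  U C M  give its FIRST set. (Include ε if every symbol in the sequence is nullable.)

{ a, p, r, w }

Add FIRST(U)\{ε} = { a, p, r, w }; U is nullable, continue.
Add FIRST(C) = { p, r, w }; C is not nullable, stop.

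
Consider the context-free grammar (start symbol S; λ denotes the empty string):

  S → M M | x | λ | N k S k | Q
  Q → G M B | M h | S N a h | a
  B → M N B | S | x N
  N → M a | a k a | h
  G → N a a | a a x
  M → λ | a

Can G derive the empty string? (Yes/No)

No

Nullable nonterminals: B, M, S.
No production of G has an RHS whose symbols are all nullable, so G is not nullable.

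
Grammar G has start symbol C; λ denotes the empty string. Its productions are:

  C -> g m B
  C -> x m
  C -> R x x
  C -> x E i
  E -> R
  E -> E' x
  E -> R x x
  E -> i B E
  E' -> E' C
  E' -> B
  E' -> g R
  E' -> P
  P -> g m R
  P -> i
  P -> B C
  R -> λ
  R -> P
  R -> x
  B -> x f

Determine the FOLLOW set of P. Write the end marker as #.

{ g, i, x }

In E' -> P: P is at the end, add FOLLOW(E') = { g, i, x }.
In R -> P: P is at the end, add FOLLOW(R) = { g, i, x }.
Union: FOLLOW(P) = { g, i, x }.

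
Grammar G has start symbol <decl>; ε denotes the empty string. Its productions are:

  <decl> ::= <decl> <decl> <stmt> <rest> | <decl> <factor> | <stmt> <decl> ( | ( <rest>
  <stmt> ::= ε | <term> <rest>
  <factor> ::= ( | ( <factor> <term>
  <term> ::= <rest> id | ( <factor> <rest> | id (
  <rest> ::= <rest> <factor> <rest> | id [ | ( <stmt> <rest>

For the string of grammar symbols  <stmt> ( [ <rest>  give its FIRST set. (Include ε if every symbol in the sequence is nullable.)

Add FIRST(<stmt>)\{ε} = { (, id }; <stmt> is nullable, continue.
( is a terminal; add {(} and stop.

{ (, id }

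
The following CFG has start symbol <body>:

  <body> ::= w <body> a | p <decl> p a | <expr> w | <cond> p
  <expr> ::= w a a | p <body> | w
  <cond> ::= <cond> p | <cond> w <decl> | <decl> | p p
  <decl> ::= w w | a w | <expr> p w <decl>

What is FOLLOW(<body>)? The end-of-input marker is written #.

{ #, a, p, w }

<body> is the start symbol, so # ∈ FOLLOW(<body>).
In <body> ::= w <body> a: add FIRST(a) = { a }.
In <expr> ::= p <body>: <body> is at the end, add FOLLOW(<expr>) = { p, w }.
Union: FOLLOW(<body>) = { #, a, p, w }.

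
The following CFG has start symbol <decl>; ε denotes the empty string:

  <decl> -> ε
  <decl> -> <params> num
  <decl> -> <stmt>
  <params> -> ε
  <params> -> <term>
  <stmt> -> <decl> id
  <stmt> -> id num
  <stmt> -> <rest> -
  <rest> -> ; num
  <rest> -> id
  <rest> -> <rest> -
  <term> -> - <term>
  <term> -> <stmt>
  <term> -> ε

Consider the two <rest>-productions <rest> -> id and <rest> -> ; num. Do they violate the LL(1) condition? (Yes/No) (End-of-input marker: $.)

No

FIRST(id) = { id } and FIRST(; num) = { ; }.
The FIRST sets are disjoint and neither alternative is nullable — no conflict.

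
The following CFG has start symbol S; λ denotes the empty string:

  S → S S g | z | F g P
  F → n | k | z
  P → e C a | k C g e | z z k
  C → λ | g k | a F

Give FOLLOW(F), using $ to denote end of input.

{ a, g }

In S → F g P: add FIRST(g P) = { g }.
In C → a F: F is at the end, add FOLLOW(C) = { a, g }.
Union: FOLLOW(F) = { a, g }.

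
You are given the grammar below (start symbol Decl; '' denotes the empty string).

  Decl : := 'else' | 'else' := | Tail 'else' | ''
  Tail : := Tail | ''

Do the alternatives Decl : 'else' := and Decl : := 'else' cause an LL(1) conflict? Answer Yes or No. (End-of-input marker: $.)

FIRST('else' :=) = { 'else' } and FIRST(:= 'else') = { := }.
The FIRST sets are disjoint and neither alternative is nullable — no conflict.

No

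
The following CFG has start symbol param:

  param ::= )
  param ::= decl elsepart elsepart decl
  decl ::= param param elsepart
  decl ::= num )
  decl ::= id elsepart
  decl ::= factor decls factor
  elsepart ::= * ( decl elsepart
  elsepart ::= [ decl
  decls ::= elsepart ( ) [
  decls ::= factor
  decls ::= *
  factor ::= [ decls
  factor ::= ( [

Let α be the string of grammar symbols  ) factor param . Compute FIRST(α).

) is a terminal; add {)} and stop.

{ ) }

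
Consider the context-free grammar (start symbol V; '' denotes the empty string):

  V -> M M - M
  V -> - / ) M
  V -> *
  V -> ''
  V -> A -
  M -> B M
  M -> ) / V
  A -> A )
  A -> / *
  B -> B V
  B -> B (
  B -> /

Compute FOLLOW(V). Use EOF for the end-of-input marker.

{ EOF, (, ), *, -, / }

V is the start symbol, so EOF ∈ FOLLOW(V).
In M -> ) / V: V is at the end, add FOLLOW(M) = { EOF, (, ), *, -, / }.
In B -> B V: V is at the end, add FOLLOW(B) = { (, ), *, -, / }.
Union: FOLLOW(V) = { EOF, (, ), *, -, / }.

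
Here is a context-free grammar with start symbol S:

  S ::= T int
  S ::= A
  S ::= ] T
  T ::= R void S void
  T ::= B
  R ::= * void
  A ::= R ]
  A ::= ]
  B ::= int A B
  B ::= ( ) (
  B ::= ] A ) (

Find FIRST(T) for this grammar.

{ (, *, ], int }

From T ::= R void S void: add FIRST(R) = { * }.
From T ::= B: add FIRST(B) = { (, ], int }.
Union: FIRST(T) = { (, *, ], int }.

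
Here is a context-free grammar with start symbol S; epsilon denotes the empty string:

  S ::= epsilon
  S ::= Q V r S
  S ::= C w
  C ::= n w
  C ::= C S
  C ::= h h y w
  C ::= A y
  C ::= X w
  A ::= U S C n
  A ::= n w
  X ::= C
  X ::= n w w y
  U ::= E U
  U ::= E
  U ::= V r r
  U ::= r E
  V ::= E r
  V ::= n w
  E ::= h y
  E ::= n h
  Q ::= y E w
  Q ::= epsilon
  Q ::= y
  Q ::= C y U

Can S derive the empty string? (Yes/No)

S has an epsilon-production, so S ⇒ epsilon.

Yes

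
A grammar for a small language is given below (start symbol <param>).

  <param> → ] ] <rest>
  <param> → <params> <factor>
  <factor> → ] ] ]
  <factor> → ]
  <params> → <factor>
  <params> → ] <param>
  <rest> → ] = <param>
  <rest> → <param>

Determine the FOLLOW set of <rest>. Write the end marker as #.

{ #, ] }

In <param> → ] ] <rest>: <rest> is at the end, add FOLLOW(<param>) = { #, ] }.
Union: FOLLOW(<rest>) = { #, ] }.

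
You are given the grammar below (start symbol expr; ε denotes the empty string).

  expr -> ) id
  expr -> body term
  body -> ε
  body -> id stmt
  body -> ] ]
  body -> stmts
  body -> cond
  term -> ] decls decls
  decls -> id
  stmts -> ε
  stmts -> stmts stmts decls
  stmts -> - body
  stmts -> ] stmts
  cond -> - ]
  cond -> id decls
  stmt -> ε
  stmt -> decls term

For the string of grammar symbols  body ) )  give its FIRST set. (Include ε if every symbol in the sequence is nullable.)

{ ), -, ], id }

Add FIRST(body)\{ε} = { -, ], id }; body is nullable, continue.
) is a terminal; add {)} and stop.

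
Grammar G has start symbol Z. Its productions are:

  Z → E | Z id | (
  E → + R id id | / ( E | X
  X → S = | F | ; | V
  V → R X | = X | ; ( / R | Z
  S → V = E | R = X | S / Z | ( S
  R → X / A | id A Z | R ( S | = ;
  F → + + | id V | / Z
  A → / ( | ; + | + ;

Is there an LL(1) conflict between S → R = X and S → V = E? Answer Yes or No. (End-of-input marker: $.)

Yes

FIRST(R = X) = { (, +, /, ;, =, id } and FIRST(V = E) = { (, +, /, ;, =, id }.
Both contain (, so the two alternatives are not disjoint — LL(1) conflict.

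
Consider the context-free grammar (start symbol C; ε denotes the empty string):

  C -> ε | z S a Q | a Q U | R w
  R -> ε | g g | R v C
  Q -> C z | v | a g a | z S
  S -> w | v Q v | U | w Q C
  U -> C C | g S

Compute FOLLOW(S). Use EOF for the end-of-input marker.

{ EOF, a, g, v, w, z }

In C -> z S a Q: add FIRST(a Q) = { a }.
In Q -> z S: S is at the end, add FOLLOW(Q) = { EOF, a, g, v, w, z }.
In U -> g S: S is at the end, add FOLLOW(U) = { EOF, a, g, v, w, z }.
Union: FOLLOW(S) = { EOF, a, g, v, w, z }.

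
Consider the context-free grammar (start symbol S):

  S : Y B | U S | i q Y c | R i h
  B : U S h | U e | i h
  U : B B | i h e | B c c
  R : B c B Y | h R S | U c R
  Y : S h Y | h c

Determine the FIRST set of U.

{ i }

From U : B B: add FIRST(B) = { i }.
U : i h e contributes {i}.
From U : B c c: add FIRST(B) = { i }.
Union: FIRST(U) = { i }.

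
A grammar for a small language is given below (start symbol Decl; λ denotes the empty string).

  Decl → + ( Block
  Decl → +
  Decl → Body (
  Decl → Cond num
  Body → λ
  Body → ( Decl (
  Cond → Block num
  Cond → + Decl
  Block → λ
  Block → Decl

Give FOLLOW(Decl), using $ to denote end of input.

{ $, (, num }

Decl is the start symbol, so $ ∈ FOLLOW(Decl).
In Body → ( Decl (: add FIRST(() = { ( }.
In Cond → + Decl: Decl is at the end, add FOLLOW(Cond) = { num }.
In Block → Decl: Decl is at the end, add FOLLOW(Block) = { $, (, num }.
Union: FOLLOW(Decl) = { $, (, num }.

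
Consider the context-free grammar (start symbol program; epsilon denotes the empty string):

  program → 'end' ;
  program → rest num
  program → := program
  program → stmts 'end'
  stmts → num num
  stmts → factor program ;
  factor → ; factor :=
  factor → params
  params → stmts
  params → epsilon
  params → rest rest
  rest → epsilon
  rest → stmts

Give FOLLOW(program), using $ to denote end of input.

program is the start symbol, so $ ∈ FOLLOW(program).
In program → := program: program is at the end, add FOLLOW(program) = { $, ; }.
In stmts → factor program ;: add FIRST(;) = { ; }.
Union: FOLLOW(program) = { $, ; }.

{ $, ; }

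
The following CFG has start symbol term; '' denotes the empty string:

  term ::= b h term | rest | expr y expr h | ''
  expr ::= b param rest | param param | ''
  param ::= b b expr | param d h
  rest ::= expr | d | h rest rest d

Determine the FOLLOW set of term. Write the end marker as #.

term is the start symbol, so # ∈ FOLLOW(term).
In term ::= b h term: term is at the end, add FOLLOW(term) = { # }.
Union: FOLLOW(term) = { # }.

{ # }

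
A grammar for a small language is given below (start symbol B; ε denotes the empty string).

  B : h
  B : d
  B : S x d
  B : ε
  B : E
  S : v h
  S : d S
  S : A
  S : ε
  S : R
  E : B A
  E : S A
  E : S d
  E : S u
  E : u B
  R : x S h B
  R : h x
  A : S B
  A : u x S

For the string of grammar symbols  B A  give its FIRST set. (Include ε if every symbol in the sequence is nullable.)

Add FIRST(B)\{ε} = { d, h, u, v, x }; B is nullable, continue.
Add FIRST(A)\{ε} = { d, h, u, v, x }; A is nullable, continue.
Every symbol is nullable, so include ε.

{ d, h, u, v, x, ε }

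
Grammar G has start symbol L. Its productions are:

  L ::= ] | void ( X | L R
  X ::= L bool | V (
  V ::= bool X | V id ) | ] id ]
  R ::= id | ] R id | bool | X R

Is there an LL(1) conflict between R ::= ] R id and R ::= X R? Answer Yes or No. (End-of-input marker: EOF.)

Yes

FIRST(] R id) = { ] } and FIRST(X R) = { ], bool, void }.
Both contain ], so the two alternatives are not disjoint — LL(1) conflict.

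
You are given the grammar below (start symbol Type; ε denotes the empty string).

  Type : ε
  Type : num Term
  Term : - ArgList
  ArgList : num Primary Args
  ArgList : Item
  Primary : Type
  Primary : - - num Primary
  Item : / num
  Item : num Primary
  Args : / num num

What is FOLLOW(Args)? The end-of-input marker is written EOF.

In ArgList : num Primary Args: Args is at the end, add FOLLOW(ArgList) = { EOF, / }.
Union: FOLLOW(Args) = { EOF, / }.

{ EOF, / }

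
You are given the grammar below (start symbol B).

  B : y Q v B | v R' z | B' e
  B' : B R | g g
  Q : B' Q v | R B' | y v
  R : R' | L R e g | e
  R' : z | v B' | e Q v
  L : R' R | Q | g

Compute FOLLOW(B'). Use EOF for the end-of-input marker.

{ e, g, v, y, z }

In B : B' e: add FIRST(e) = { e }.
In Q : B' Q v: add FIRST(Q v) = { e, g, v, y, z }.
In Q : R B': B' is at the end, add FOLLOW(Q) = { e, g, v, y, z }.
In R' : v B': B' is at the end, add FOLLOW(R') = { e, g, v, y, z }.
Union: FOLLOW(B') = { e, g, v, y, z }.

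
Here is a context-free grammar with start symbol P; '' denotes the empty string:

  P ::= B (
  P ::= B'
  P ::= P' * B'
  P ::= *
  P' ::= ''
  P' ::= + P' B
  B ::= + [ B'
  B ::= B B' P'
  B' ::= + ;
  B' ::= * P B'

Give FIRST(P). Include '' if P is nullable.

{ *, + }

From P ::= B (: add FIRST(B) = { + }.
From P ::= B': add FIRST(B') = { *, + }.
From P ::= P' * B': P' nullable, take FIRST(P') ∪ {*} = { *, + }.
P ::= * contributes {*}.
Union: FIRST(P) = { *, + }.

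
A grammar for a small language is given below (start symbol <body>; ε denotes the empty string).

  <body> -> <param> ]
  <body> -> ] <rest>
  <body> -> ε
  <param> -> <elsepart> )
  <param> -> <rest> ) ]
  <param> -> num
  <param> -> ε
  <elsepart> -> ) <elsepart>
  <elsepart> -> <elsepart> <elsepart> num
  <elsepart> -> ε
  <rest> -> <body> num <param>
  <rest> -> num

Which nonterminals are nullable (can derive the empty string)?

{ <body>, <elsepart>, <param> }

Directly nullable (have an ε-production): <body>, <param>, <elsepart>.
No other nonterminal has a production whose RHS symbols are all nullable.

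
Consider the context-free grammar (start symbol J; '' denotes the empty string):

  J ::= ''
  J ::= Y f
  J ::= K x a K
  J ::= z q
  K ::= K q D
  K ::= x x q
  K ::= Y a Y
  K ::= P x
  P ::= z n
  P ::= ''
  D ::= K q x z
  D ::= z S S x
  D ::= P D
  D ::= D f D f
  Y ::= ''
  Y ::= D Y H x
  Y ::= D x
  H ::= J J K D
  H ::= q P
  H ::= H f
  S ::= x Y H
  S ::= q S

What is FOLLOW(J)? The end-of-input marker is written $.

{ $, a, f, x, z }

J is the start symbol, so $ ∈ FOLLOW(J).
In H ::= J J K D: add FIRST(J K D) = { a, f, x, z }.
In H ::= J J K D: add FIRST(K D) = { a, x, z }.
Union: FOLLOW(J) = { $, a, f, x, z }.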